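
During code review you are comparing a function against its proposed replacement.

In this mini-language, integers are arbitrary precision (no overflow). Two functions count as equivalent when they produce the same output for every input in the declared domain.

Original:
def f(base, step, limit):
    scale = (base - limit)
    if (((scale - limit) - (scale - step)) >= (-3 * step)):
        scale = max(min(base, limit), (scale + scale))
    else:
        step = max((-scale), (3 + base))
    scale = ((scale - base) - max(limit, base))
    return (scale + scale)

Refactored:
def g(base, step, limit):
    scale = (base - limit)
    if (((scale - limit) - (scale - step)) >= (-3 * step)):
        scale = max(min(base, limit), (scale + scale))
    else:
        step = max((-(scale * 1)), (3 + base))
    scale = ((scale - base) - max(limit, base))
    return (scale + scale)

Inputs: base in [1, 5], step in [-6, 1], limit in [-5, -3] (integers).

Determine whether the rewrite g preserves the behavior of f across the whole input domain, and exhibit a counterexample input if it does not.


Changes here: constant usage differs; and arithmetic usage differs; the full 120-point sweep finds no disagreement.
verdict: equivalent


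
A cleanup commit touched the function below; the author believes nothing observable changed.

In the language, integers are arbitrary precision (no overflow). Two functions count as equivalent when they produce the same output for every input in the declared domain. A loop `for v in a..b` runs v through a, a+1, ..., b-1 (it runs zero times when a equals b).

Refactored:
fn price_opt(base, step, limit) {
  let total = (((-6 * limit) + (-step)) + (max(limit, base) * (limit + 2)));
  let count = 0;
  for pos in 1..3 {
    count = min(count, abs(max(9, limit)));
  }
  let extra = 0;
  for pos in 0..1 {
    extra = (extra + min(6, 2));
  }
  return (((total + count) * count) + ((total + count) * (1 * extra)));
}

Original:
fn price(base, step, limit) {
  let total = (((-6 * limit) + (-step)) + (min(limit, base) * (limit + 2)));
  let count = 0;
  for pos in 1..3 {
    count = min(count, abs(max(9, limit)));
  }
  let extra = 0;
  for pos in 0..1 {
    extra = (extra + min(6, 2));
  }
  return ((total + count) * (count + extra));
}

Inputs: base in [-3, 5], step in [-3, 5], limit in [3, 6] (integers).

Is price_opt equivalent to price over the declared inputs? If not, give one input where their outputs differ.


Not equivalent: base=-3, step=-3, limit=3 separates them (-60 vs 0).
price: total becomes -30; next count becomes 0; next at pos=1:; next count becomes 0; next at pos=2:; next count becomes 0; next extra becomes 0; next at pos=0:; next extra becomes 2; next final value -60
price_opt: total becomes 0; next count becomes 0; next at pos=1:; next count becomes 0; next at pos=2:; next count becomes 0; next extra becomes 0; next at pos=0:; next extra becomes 2; next final value 0
verdict: not equivalent; witness: base=-3, step=-3, limit=3


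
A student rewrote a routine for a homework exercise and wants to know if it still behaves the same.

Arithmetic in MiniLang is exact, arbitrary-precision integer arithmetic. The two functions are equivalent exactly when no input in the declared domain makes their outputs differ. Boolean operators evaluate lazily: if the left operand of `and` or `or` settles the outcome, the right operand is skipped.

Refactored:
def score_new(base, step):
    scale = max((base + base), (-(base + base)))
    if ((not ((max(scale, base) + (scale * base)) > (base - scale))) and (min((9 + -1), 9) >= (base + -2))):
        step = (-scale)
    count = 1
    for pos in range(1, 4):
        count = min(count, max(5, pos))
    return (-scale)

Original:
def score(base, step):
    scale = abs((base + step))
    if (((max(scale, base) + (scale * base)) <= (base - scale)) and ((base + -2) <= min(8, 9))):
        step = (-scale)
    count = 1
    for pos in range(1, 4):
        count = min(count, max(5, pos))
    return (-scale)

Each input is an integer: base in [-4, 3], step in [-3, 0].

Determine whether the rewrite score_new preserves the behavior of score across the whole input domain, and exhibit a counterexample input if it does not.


At base=-4, step=-3: score gives -7, score_new gives -8.
verdict: not equivalent; witness: base=-4, step=-3


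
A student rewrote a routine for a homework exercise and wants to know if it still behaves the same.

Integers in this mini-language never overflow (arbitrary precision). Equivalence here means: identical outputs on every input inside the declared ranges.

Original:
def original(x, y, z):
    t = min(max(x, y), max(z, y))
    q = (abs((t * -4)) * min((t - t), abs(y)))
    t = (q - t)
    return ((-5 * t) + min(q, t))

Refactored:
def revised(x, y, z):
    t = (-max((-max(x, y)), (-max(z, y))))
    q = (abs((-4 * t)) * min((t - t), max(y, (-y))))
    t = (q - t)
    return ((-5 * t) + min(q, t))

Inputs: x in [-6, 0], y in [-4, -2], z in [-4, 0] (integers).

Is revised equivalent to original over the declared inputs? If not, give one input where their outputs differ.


Differences: min/max/abs usage differs — yet all 105 inputs agree.
verdict: equivalent


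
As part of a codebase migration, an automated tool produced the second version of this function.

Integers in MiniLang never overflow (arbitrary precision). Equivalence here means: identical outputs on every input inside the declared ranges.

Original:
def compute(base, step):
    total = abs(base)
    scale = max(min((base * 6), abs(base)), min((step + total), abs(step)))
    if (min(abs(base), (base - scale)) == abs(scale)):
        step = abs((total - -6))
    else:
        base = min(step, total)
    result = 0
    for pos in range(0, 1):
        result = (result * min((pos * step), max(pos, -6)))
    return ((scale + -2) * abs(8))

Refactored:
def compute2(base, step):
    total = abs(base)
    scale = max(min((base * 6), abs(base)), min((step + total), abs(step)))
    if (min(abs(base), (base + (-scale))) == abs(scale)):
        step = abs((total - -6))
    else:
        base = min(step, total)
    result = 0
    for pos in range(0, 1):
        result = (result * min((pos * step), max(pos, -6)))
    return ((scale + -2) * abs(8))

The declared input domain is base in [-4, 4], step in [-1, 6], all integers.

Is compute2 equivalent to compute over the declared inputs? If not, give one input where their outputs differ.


Changes here: arithmetic usage differs; the full 72-point sweep finds no disagreement.
verdict: equivalent


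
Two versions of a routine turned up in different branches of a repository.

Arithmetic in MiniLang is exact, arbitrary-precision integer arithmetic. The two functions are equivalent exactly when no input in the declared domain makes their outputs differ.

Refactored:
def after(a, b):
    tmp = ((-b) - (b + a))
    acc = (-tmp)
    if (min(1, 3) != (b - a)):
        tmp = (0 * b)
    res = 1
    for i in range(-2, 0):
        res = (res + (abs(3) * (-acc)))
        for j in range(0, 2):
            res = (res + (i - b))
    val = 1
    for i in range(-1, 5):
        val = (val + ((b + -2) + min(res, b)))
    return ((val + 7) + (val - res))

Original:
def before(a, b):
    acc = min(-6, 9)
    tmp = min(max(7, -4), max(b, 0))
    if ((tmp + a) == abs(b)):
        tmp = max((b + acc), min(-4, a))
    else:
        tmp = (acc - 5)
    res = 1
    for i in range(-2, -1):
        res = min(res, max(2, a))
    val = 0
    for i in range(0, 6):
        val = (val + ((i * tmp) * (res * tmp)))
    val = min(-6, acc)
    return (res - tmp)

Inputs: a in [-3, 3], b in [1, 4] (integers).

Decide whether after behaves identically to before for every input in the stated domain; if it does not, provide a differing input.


These are not equivalent — on a=-3, b=1 the outputs split (12 vs -36).
before: acc = -6; tmp = 1; ((tmp + a) == abs(b)) -> false; tmp = -11; res = 1; [i=-2]; res = 1; val = 0; [i=0]; val = 0; [i=1]; val = 121; [i=2]; val = 363; [i=3]; val = 726; [i=4]; val = 1210; [i=5]; val = 1815; val = -6; return 12
after: tmp = 1; acc = -1; (min(1, 3) != (b - a)) -> true; tmp = 0; res = 1; [i=-2]; res = 4; [j=0]; res = 1; [j=1]; res = -2; [i=-1]; res = 1; [j=0]; res = -1; [j=1]; res = -3; val = 1; [i=-1]; val = -3; [i=0]; val = -7; [i=1]; val = -11; [i=2]; val = -15; [i=3]; val = -19; [i=4]; val = -23; return -36
verdict: not equivalent; witness: a=-3, b=1


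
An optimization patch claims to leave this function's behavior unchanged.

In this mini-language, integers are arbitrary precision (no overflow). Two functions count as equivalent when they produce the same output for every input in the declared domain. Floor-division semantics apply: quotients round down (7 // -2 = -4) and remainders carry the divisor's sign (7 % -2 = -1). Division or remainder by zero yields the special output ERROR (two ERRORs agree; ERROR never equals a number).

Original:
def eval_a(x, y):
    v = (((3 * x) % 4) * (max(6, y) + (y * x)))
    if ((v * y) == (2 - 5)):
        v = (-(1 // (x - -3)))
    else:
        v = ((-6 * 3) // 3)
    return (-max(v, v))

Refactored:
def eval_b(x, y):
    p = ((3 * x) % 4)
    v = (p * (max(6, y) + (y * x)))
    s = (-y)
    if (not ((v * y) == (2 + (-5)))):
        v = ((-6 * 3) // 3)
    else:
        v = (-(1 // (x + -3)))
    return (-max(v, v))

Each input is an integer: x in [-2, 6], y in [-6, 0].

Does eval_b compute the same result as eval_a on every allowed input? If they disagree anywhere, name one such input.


Evaluate both at x=3, y=-1.
eval_a: v becomes 3; next ((v * y) == (2 - 5)) evaluates to true; next v becomes 0; next final value 0
eval_b: p becomes 1; next v becomes 3; next s becomes 1; next (not ((v * y) == (2 + (-5)))) evaluates to false; next hits division by zero so the output is ERROR
0 vs ERROR — the two versions disagree here.
verdict: not equivalent; witness: x=3, y=-1


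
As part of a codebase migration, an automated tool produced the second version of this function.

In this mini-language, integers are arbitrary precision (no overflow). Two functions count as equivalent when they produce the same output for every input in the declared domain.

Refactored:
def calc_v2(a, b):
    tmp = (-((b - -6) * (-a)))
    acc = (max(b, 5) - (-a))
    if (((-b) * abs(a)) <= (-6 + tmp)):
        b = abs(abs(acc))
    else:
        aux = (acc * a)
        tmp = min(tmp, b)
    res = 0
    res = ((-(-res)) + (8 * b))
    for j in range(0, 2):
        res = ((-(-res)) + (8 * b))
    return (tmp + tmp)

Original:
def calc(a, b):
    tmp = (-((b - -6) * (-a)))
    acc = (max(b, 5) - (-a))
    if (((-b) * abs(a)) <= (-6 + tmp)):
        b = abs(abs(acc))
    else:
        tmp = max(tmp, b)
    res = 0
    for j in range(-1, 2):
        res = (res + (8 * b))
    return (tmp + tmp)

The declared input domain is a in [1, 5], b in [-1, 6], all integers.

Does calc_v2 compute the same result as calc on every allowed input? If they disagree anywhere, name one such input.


Evaluate both at a=1, b=-1.
calc: tmp becomes 5; next acc becomes 6; next (((-b) * abs(a)) <= (-6 + tmp)) evaluates to false; next tmp becomes 5; next res becomes 0; next at j=-1:; next res becomes -8; next at j=0:; next res becomes -16; next at j=1:; next res becomes -24; next final value 10
calc_v2: tmp becomes 5; next acc becomes 6; next (((-b) * abs(a)) <= (-6 + tmp)) evaluates to false; next aux becomes 6; next tmp becomes -1; next res becomes 0; next res becomes -8; next at j=0:; next res becomes -16; next at j=1:; next res becomes -24; next final value -2
10 against -2: the behavior changed.
verdict: not equivalent; witness: a=1, b=-1


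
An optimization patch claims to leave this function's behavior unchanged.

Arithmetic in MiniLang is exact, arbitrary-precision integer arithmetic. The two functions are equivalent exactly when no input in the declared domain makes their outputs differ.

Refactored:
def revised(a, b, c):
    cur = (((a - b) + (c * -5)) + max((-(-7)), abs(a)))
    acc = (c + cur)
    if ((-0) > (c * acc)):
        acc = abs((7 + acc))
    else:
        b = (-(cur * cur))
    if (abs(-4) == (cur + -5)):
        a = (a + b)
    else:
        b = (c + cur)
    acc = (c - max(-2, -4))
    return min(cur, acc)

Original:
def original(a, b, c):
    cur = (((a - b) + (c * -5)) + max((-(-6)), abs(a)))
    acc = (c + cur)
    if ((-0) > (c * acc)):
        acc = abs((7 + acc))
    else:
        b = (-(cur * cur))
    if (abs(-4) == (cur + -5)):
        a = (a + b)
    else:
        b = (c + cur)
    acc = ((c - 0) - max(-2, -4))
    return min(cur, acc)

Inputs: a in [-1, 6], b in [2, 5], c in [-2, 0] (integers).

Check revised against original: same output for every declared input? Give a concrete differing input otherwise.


Consider the input a=-1, b=4, c=0.
original: cur becomes 1; next acc becomes 1; next ((-0) > (c * acc)) evaluates to false; next b becomes -1; next (abs(-4) == (cur + -5)) evaluates to false; next b becomes 1; next acc becomes 2; next final value 1
revised: cur becomes 2; next acc becomes 2; next ((-0) > (c * acc)) evaluates to false; next b becomes -4; next (abs(-4) == (cur + -5)) evaluates to false; next b becomes 2; next acc becomes 2; next final value 2
1 and 2 differ, so these are not the same function on this domain.
verdict: not equivalent; witness: a=-1, b=4, c=0


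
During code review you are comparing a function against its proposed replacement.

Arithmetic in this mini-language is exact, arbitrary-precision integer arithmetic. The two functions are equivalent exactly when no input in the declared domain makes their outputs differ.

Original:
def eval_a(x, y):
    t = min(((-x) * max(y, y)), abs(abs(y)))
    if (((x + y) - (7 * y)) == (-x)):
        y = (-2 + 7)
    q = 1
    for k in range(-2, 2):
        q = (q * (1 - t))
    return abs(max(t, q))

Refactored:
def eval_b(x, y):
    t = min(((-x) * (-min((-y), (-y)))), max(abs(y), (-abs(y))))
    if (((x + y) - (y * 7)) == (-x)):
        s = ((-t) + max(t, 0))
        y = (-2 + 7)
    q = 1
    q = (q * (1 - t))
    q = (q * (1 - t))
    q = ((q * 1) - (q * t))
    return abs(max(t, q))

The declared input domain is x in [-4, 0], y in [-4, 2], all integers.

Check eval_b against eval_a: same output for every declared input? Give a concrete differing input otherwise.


On input x=-4, y=-4, eval_a returns 83521 while eval_b returns 4913.
verdict: not equivalent; witness: x=-4, y=-4


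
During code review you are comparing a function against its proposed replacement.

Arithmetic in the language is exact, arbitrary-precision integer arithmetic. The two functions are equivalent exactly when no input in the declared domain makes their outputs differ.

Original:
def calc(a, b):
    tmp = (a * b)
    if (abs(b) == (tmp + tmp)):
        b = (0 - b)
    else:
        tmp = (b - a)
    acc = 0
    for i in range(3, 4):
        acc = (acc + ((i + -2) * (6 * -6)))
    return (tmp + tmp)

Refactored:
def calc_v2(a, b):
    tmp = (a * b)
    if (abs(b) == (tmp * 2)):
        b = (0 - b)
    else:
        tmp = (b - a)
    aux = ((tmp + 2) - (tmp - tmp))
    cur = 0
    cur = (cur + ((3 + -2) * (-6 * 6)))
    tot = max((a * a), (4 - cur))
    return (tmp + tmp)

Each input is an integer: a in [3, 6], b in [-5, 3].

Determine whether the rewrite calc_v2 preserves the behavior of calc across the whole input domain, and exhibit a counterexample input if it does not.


The two are interchangeable: statement counts differ, plus arithmetic usage differs, plus constant usage differs, plus loop structure differs, plus min/max/abs usage differs, plus local variable names differ, and every declared input agrees.
Spot check at a=6, b=-1 — calc: tmp=-6, then (abs(b) == (tmp + tmp)) is false, then tmp=-7, then acc=0, then (i=3), then acc=-36, then returns -14. calc_v2: tmp=-6, then (abs(b) == (tmp * 2)) is false, then tmp=-7, then aux=-5, then cur=0, then cur=-36, then tot=40, then returns -14. Both give -14.
Every one of the 36 inputs gives matching results.
verdict: equivalent


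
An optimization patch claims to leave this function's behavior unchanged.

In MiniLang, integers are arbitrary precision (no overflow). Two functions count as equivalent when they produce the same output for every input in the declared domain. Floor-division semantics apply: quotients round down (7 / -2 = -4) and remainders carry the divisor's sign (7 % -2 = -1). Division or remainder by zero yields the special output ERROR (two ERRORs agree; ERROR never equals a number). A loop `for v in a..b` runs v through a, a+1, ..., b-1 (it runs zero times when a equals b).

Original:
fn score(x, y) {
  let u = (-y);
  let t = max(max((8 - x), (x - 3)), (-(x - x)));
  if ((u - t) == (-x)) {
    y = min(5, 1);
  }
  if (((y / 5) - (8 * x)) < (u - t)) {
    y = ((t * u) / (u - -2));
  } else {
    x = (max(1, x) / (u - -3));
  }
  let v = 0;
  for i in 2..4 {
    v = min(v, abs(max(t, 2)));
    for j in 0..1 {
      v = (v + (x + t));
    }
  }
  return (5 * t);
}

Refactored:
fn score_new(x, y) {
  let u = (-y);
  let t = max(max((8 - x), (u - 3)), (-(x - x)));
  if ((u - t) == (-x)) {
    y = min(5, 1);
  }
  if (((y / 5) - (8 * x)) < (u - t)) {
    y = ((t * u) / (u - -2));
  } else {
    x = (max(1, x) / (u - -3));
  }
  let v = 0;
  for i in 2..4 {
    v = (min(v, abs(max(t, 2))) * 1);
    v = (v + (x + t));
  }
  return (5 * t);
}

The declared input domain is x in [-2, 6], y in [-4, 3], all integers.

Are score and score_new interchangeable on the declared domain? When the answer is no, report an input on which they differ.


Not equivalent: x=6, y=-4 separates them (15 vs 10).
score: u = 4; t = 3; ((u - t) == (-x)) -> false; (((y / 5) - (8 * x)) < (u - t)) -> true; y = 2; v = 0; [i=2]; v = 0; [j=0]; v = 9; [i=3]; v = 3; [j=0]; v = 12; return 15
score_new: u = 4; t = 2; ((u - t) == (-x)) -> false; (((y / 5) - (8 * x)) < (u - t)) -> true; y = 1; v = 0; [i=2]; v = 0; v = 8; [i=3]; v = 2; v = 10; return 10
verdict: not equivalent; witness: x=6, y=-4


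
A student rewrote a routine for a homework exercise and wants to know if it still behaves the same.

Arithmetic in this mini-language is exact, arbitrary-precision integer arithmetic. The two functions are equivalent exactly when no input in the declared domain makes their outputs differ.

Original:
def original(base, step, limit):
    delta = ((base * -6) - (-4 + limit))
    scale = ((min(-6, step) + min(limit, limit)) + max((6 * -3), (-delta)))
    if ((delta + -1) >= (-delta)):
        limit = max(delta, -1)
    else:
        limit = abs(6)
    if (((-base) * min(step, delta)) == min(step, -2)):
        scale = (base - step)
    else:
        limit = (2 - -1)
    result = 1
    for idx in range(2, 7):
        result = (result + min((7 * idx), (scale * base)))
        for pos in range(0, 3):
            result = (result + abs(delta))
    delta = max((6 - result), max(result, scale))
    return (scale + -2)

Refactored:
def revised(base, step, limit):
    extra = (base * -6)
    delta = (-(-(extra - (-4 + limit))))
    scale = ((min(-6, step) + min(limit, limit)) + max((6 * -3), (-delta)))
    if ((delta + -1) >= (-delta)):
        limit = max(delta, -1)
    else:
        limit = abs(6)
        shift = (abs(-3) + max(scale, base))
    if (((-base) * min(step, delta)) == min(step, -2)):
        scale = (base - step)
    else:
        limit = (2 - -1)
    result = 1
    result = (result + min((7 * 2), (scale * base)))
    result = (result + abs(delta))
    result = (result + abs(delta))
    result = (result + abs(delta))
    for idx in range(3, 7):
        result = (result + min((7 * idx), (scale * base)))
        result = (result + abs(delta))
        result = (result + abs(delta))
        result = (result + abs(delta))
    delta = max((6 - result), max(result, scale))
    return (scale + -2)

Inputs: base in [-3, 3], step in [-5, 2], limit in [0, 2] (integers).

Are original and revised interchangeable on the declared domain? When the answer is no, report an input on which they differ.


Equivalent — the differences include local variable names differ, plus loop structure differs, plus min/max/abs usage differs, plus statement counts differ, plus constant usage differs, plus arithmetic usage differs, yet no declared input distinguishes the two.
One worked example (base=-1, step=-2, limit=0) — original: delta becomes 10; next scale becomes -16; next ((delta + -1) >= (-delta)) evaluates to true; next limit becomes 10; next (((-base) * min(step, delta)) == min(step, -2)) evaluates to true; next scale becomes 1; next result becomes 1; next at idx=2:; next result becomes 0; next at pos=0:; next result becomes 10; next at pos=1:; next result becomes 20; next at pos=2:; next result becomes 30; next at idx=3:; next result becomes 29; next at pos=0:; next result becomes 39; next at pos=1:; next result becomes 49; next at pos=2:; next result becomes 59; next at idx=4:; next result becomes 58; next at pos=0:; next result becomes 68; next at pos=1:; next result becomes 78; next at pos=2:; next result becomes 88; next at idx=5:; next result becomes 87; next at pos=0:; next result becomes 97; next at pos=1:; next result becomes 107; next at pos=2:; next result becomes 117; next at idx=6:; next result becomes 116; next at pos=0:; next result becomes 126; next at pos=1:; next result becomes 136; next at pos=2:; next result becomes 146; next delta becomes 146; next final value -1; revised: extra becomes 6; next delta becomes 10; next scale becomes -16; next ((delta + -1) >= (-delta)) evaluates to true; next limit becomes 10; next (((-base) * min(step, delta)) == min(step, -2)) evaluates to true; next scale becomes 1; next result becomes 1; next result becomes 0; next result becomes 10; next result becomes 20; next result becomes 30; next at idx=3:; next result becomes 29; next result becomes 39; next result becomes 49; next result becomes 59; next at idx=4:; next result becomes 58; next result becomes 68; next result becomes 78; next result becomes 88; next at idx=5:; next result becomes 87; next result becomes 97; next result becomes 107; next result becomes 117; next at idx=6:; next result becomes 116; next result becomes 126; next result becomes 136; next result becomes 146; next delta becomes 146; next final value -1; agreement on -1.
Every one of the 168 inputs gives matching results.
verdict: equivalent


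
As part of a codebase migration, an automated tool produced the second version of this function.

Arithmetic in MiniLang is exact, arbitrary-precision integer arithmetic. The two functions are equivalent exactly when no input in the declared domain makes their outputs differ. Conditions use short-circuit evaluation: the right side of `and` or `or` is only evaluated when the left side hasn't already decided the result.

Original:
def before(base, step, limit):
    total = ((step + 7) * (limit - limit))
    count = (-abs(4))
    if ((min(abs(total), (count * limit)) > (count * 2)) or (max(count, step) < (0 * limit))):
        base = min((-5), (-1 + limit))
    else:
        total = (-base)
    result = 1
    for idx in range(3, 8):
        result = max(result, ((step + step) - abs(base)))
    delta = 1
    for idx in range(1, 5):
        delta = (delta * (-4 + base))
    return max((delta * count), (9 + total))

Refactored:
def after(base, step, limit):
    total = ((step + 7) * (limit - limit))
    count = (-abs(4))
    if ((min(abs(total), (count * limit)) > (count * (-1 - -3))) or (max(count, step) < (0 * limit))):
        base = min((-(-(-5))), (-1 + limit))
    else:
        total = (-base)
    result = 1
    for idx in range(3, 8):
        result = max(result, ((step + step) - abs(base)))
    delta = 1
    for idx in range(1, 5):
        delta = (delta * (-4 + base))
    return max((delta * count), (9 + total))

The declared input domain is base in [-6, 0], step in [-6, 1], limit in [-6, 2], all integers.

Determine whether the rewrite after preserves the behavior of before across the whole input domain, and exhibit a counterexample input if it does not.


Equivalent — the differences include constant usage differs; arithmetic usage differs, yet no declared input distinguishes the two.
One worked example (base=-4, step=-1, limit=-5) — before: total = 0; count = -4; ((min(abs(total), (count * limit)) > (count * 2)) or (max(count, step) < (0 * limit))) -> true; base = -6; result = 1; [idx=3]; result = 1; [idx=4]; result = 1; [idx=5]; result = 1; [idx=6]; result = 1; [idx=7]; result = 1; delta = 1; [idx=1]; delta = -10; [idx=2]; delta = 100; [idx=3]; delta = -1000; [idx=4]; delta = 10000; return 9; after: total = 0; count = -4; ((min(abs(total), (count * limit)) > (count * (-1 - -3))) or (max(count, step) < (0 * limit))) -> true; base = -6; result = 1; [idx=3]; result = 1; [idx=4]; result = 1; [idx=5]; result = 1; [idx=6]; result = 1; [idx=7]; result = 1; delta = 1; [idx=1]; delta = -10; [idx=2]; delta = 100; [idx=3]; delta = -1000; [idx=4]; delta = 10000; return 9; agreement on 9.
Every one of the 504 inputs gives matching results.
verdict: equivalent


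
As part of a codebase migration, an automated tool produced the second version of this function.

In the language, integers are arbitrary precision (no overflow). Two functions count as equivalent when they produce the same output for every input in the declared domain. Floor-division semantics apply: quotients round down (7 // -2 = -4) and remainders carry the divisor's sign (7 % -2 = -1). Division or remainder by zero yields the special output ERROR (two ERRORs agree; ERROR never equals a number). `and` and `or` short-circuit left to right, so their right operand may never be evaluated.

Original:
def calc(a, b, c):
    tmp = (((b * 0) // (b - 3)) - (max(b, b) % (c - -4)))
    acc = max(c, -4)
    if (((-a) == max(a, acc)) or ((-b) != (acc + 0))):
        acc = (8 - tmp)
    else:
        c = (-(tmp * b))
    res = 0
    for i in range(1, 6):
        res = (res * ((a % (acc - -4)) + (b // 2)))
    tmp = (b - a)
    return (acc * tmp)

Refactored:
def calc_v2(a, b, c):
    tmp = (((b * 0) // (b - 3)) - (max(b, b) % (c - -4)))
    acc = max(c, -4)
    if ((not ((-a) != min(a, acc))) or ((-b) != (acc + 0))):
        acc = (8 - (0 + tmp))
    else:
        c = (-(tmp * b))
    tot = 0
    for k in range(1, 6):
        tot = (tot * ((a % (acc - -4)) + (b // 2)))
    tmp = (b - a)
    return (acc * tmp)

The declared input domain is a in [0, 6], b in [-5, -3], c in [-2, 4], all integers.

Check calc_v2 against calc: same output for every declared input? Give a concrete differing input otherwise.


These are not equivalent — on a=0, b=-4, c=4 the outputs split (-16 vs -48).
calc: tmp = -4; acc = 4; (((-a) == max(a, acc)) or ((-b) != (acc + 0))) -> false; c = -16; res = 0; [i=1]; res = 0; [i=2]; res = 0; [i=3]; res = 0; [i=4]; res = 0; [i=5]; res = 0; tmp = -4; return -16
calc_v2: tmp = -4; acc = 4; ((not ((-a) != min(a, acc))) or ((-b) != (acc + 0))) -> true; acc = 12; tot = 0; [k=1]; tot = 0; [k=2]; tot = 0; [k=3]; tot = 0; [k=4]; tot = 0; [k=5]; tot = 0; tmp = -4; return -48
verdict: not equivalent; witness: a=0, b=-4, c=4


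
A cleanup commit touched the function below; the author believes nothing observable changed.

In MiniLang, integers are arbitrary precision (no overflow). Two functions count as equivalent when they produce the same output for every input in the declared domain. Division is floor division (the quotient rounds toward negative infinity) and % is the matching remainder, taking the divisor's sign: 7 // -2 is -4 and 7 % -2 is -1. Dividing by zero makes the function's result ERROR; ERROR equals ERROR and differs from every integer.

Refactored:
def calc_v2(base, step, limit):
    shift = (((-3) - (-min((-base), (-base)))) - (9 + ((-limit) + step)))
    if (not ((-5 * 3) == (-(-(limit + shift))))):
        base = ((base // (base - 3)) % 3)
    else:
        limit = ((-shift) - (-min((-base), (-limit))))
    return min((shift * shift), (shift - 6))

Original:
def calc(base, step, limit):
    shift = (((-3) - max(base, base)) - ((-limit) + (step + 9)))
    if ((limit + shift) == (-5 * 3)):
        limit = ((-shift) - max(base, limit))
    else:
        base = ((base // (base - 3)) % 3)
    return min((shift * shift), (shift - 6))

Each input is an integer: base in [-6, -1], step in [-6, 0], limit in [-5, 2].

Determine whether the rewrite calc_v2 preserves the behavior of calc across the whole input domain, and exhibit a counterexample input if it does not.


The two are interchangeable: min/max/abs usage differs; boolean connective usage differs, and every declared input agrees.
Spot check at base=-2, step=-4, limit=-5 — calc: shift = -11; ((limit + shift) == (-5 * 3)) -> false; base = 0; return -17. calc_v2: shift = -11; (not ((-5 * 3) == (-(-(limit + shift))))) -> true; base = 0; return -17. Both give -17.
An exhaustive pass over the 336 declared inputs shows identical outputs.
verdict: equivalent


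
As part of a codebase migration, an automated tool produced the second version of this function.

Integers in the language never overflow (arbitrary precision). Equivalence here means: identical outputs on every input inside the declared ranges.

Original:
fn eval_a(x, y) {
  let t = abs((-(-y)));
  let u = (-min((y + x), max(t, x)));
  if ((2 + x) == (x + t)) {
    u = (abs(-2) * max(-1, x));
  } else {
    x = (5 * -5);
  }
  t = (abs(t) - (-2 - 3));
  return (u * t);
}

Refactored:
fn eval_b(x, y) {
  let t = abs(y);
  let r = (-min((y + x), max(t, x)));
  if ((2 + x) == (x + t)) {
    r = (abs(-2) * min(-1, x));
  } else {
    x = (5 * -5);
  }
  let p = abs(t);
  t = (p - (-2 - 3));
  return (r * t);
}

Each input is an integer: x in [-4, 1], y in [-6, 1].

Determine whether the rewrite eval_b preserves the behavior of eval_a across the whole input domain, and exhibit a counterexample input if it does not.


Input x=-4, y=-2: -14 from eval_a versus -56 from eval_b.
verdict: not equivalent; witness: x=-4, y=-2


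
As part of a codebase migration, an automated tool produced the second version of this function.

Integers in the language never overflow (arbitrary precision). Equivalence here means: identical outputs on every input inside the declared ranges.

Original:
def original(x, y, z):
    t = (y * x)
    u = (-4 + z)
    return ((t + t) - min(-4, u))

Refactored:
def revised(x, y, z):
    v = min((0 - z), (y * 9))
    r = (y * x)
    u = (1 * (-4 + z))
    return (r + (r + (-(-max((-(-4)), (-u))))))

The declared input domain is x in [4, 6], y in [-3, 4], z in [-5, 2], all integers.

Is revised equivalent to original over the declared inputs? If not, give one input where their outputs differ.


Side by side, the visible changes include: min/max/abs usage differs, statement counts differ, constant usage differs, local variable names differ, arithmetic usage differs.
Spot check at x=6, y=2, z=0 — original: t = 12; u = -4; return 28. revised: v = 0; r = 12; u = -4; return 28. Both give 28.
An exhaustive pass over the 192 declared inputs shows identical outputs.
verdict: equivalent


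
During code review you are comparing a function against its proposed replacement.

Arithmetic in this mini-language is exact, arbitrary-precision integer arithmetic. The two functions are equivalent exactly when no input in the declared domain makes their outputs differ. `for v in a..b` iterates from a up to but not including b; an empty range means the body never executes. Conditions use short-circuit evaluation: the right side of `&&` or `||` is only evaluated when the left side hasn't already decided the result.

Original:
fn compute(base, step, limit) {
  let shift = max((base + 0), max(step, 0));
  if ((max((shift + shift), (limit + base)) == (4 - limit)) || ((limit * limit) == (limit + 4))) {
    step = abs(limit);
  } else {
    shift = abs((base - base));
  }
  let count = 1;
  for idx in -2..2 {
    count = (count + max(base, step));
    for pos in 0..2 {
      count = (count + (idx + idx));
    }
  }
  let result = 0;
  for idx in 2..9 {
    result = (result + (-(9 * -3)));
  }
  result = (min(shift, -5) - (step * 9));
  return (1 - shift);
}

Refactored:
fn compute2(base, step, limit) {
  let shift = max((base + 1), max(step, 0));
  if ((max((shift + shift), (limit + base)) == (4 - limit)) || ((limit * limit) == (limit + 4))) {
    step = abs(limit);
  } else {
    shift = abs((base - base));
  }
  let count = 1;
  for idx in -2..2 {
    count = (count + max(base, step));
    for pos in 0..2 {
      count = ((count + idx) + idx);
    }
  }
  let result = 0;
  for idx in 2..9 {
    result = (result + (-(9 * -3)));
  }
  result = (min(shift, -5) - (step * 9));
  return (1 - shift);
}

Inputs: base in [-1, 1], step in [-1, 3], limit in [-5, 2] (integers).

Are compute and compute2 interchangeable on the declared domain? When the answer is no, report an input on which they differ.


There is a counterexample at base=0, step=-1, limit=2: 1 on one side, 0 on the other.
compute: shift becomes 0; next ((max((shift + shift), (limit + base)) == (4 - limit)) || ((limit * limit) == (limit + 4))) evaluates to true; next step becomes 2; next count becomes 1; next at idx=-2:; next count becomes 3; next at pos=0:; next count becomes -1; next at pos=1:; next count becomes -5; next at idx=-1:; next count becomes -3; next at pos=0:; next count becomes -5; next at pos=1:; next count becomes -7; next at idx=0:; next count becomes -5; next at pos=0:; next count becomes -5; next at pos=1:; next count becomes -5; next at idx=1:; next count becomes -3; next at pos=0:; next count becomes -1; next at pos=1:; next count becomes 1; next result becomes 0; next at idx=2:; next result becomes 27; next at idx=3:; next result becomes 54; next at idx=4:; next result becomes 81; next at idx=5:; next result becomes 108; next at idx=6:; next result becomes 135; next at idx=7:; next result becomes 162; next at idx=8:; next result becomes 189; next result becomes -23; next final value 1
compute2: shift becomes 1; next ((max((shift + shift), (limit + base)) == (4 - limit)) || ((limit * limit) == (limit + 4))) evaluates to true; next step becomes 2; next count becomes 1; next at idx=-2:; next count becomes 3; next at pos=0:; next count becomes -1; next at pos=1:; next count becomes -5; next at idx=-1:; next count becomes -3; next at pos=0:; next count becomes -5; next at pos=1:; next count becomes -7; next at idx=0:; next count becomes -5; next at pos=0:; next count becomes -5; next at pos=1:; next count becomes -5; next at idx=1:; next count becomes -3; next at pos=0:; next count becomes -1; next at pos=1:; next count becomes 1; next result becomes 0; next at idx=2:; next result becomes 27; next at idx=3:; next result becomes 54; next at idx=4:; next result becomes 81; next at idx=5:; next result becomes 108; next at idx=6:; next result becomes 135; next at idx=7:; next result becomes 162; next at idx=8:; next result becomes 189; next result becomes -23; next final value 0
verdict: not equivalent; witness: base=0, step=-1, limit=2


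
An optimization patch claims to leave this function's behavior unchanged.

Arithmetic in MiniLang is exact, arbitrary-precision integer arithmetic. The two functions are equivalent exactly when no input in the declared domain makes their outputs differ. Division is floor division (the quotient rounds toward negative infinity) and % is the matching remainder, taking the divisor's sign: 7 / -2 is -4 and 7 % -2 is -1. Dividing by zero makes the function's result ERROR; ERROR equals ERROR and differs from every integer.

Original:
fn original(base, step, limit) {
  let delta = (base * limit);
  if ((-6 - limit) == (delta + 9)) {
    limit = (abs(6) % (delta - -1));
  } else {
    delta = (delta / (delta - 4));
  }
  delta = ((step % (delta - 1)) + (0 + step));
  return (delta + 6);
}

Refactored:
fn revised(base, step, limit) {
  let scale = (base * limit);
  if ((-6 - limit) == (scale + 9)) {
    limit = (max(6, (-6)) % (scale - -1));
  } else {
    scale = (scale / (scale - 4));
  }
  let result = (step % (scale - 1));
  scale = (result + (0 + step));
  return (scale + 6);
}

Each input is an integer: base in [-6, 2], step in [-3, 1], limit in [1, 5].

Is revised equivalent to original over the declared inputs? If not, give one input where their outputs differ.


The two versions differ — the changes include constant usage differs; also min/max/abs usage differs; also local variable names differ; also statement counts differ.
As a probe, take base=0, step=-1, limit=1: original runs delta = 0; ((-6 - limit) == (delta + 9)) -> false; delta = 0; delta = -1; return 5; revised runs scale = 0; ((-6 - limit) == (scale + 9)) -> false; scale = 0; result = 0; scale = -1; return 5; both end at 5.
Every one of the 225 inputs gives matching results.
verdict: equivalent


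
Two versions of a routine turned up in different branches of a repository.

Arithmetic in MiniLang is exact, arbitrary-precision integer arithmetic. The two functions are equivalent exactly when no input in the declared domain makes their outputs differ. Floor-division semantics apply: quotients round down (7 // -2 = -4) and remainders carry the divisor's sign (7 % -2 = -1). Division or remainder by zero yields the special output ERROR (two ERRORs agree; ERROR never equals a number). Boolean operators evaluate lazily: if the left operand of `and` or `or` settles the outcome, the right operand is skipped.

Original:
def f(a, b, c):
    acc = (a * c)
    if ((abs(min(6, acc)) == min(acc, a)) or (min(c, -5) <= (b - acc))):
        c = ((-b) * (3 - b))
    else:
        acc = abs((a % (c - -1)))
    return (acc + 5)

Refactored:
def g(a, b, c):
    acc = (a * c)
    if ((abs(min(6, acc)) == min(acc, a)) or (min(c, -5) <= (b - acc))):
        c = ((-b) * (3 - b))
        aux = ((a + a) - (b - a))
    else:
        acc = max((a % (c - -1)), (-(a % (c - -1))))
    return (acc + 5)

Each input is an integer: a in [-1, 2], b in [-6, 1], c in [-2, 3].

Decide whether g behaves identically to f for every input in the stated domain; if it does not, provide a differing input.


Side by side, the visible changes include: statement counts differ; also min/max/abs usage differs; also local variable names differ; also arithmetic usage differs; also constant usage differs.
Spot check at a=1, b=-3, c=0 — f: acc=0, then ((abs(min(6, acc)) == min(acc, a)) or (min(c, -5) <= (b - acc))) is true, then c=18, then returns 5. g: acc=0, then ((abs(min(6, acc)) == min(acc, a)) or (min(c, -5) <= (b - acc))) is true, then c=18, then aux=6, then returns 5. Both give 5.
Across all 192 domain points the two functions coincide.
verdict: equivalent


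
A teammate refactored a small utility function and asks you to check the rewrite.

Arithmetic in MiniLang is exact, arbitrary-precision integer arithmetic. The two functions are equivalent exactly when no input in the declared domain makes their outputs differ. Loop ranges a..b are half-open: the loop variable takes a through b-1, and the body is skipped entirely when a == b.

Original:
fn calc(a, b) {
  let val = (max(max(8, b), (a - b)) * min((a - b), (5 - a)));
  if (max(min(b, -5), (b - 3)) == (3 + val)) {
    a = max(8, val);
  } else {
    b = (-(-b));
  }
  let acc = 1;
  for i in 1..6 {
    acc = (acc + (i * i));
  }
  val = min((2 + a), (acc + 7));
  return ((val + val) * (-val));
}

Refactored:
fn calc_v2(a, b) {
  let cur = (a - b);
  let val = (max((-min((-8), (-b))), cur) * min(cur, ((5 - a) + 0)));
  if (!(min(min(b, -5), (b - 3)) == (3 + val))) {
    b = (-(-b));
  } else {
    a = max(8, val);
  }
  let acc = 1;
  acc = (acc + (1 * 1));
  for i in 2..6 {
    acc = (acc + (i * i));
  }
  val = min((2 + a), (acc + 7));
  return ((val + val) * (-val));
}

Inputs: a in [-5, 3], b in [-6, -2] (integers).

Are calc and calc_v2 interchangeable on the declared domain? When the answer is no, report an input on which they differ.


Take a=-5, b=-4.
calc: val = -8; (max(min(b, -5), (b - 3)) == (3 + val)) -> true; a = 8; acc = 1; [i=1]; acc = 2; [i=2]; acc = 6; [i=3]; acc = 15; [i=4]; acc = 31; [i=5]; acc = 56; val = 10; return -200
calc_v2: cur = -1; val = -8; (!(min(min(b, -5), (b - 3)) == (3 + val))) -> true; b = -4; acc = 1; acc = 2; [i=2]; acc = 6; [i=3]; acc = 15; [i=4]; acc = 31; [i=5]; acc = 56; val = -3; return -18
-200 and -18 differ, so these are not the same function on this domain.
verdict: not equivalent; witness: a=-5, b=-4


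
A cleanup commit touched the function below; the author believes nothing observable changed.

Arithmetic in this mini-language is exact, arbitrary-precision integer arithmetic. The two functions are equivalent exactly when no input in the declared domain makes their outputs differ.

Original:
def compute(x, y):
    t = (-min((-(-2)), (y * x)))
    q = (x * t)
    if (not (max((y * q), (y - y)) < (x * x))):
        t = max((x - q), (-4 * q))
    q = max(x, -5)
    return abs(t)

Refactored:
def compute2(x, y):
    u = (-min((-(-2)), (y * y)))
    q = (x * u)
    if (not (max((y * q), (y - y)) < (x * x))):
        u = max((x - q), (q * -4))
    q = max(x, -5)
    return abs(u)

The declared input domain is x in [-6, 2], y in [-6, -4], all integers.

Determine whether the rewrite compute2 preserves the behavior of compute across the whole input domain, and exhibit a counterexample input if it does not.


Try x=1, y=-6.
compute: t := 6 | q := 6 | (not (max((y * q), (y - y)) < (x * x))): false | q := 1 | result 6
compute2: u := -2 | q := -2 | (not (max((y * q), (y - y)) < (x * x))): true | u := 8 | q := 1 | result 8
6 != 8, so the rewrite changes behavior.
verdict: not equivalent; witness: x=1, y=-6
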